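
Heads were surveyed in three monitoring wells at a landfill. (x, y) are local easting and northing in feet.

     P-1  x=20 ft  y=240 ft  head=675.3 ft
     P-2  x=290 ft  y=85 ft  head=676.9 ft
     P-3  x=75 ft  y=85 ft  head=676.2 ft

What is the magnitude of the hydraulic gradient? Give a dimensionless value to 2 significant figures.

Differences from P-1: to P-2 (Δx, Δy, Δh) = (270, -155, +1.6); to P-3 = (55, -155, +0.9).
Determinant of the coordinate differences = 270·(-155) − 55·(-155) = -33325.
∂h/∂x = [(+1.6)·(-155) − (+0.9)·(-155)] / -33325 = +0.003256
∂h/∂y = [270·(+0.9) − 55·(+1.6)] / -33325 = -0.004651
|∇h| = √(0.003256² + -0.004651²) = 0.005677

0.0057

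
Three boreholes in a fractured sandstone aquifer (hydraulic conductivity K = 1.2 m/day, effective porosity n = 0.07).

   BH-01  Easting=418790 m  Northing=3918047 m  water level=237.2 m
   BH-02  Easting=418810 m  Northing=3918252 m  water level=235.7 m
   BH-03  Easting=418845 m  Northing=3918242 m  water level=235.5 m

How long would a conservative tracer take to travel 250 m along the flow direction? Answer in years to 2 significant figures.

Three-point gradient (reference BH-01): Δ to BH-02 = (20, 205, -1.5), Δ to BH-03 = (55, 195, -1.7).
∂h/∂x = -0.007593, ∂h/∂y = -0.006576 (det = -7375).
|∇h| = √(-0.007593² + -0.006576²) = 0.01004
Seepage velocity v = K·i/n = 1.2 × 0.01004 / 0.07 = 0.1721 m/day.
t = 250 / 0.1721 = 1453 days = 3.98 years.

4.0 years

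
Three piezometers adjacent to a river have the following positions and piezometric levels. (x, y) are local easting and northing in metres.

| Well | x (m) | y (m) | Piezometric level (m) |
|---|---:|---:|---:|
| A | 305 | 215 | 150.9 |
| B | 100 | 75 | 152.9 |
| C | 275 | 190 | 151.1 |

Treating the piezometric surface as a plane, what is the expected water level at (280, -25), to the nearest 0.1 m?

146.6 m

Differences from A: to B (Δx, Δy, Δh) = (-205, -140, +2.0); to C = (-30, -25, +0.2).
Solve a·Δx + b·Δy = Δh: det = (-205)·(-25) − (-30)·(-140) = 925.
∂h/∂x = [(+2.0)·(-25) − (+0.2)·(-140)] / 925 = -0.02378
∂h/∂y = [(-205)·(+0.2) − (-30)·(+2.0)] / 925 = +0.02054
h(280, -25) = 150.9 + (-0.02378)·(-25) + (+0.02054)·(-240) = 150.9 +0.595 -4.930 = 146.565 m.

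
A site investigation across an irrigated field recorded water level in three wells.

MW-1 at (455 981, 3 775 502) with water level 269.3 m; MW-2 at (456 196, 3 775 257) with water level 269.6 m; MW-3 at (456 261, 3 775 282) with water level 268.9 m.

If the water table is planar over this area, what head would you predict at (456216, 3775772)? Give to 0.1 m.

265.3 m

Taking MW-1 as reference: MW-2−MW-1 = (215, -245, +0.3); MW-3−MW-1 = (280, -220, -0.4).
Determinant of the coordinate differences = 215·(-220) − 280·(-245) = 21300.
∂h/∂x = [(+0.3)·(-220) − (-0.4)·(-245)] / 21300 = -0.007700
∂h/∂y = [215·(-0.4) − 280·(+0.3)] / 21300 = -0.007981
h(456216, 3775772) = 269.3 + (-0.007700)·(235) + (-0.007981)·(270) = 269.3 -1.809 -2.155 = 265.336 m.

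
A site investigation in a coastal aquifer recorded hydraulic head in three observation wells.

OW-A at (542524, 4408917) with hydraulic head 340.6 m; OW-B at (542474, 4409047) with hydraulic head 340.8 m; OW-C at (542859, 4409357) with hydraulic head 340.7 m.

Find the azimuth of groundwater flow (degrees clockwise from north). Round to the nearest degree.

Taking OW-A as reference: OW-B−OW-A = (-50, 130, +0.2); OW-C−OW-A = (335, 440, +0.1).
Solve a·Δx + b·Δy = Δh: det = (-50)·440 − 335·130 = -65550.
∂h/∂x = [(+0.2)·440 − (+0.1)·130] / -65550 = -0.001144
∂h/∂y = [(-50)·(+0.1) − 335·(+0.2)] / -65550 = +0.001098
Flow direction (−∇h) has components (+0.001144 E, -0.001098 N).
Azimuth = atan2(E, N) = atan2(+0.001144, -0.001098) = 133.8° ≈ 134°.

134°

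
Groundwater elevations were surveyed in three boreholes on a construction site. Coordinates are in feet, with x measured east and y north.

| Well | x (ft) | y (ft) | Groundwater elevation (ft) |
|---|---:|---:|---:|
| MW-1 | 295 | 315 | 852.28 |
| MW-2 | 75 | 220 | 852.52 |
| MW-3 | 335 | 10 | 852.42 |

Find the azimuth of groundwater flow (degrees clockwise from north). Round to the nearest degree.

Taking MW-1 as reference: MW-2−MW-1 = (-220, -95, +0.24); MW-3−MW-1 = (40, -305, +0.14).
Determinant of the coordinate differences = (-220)·(-305) − 40·(-95) = 70900.
∂h/∂x = [(+0.24)·(-305) − (+0.14)·(-95)] / 70900 = -0.0008449
∂h/∂y = [(-220)·(+0.14) − 40·(+0.24)] / 70900 = -0.0005698
Flow direction (−∇h) has components (+0.0008449 E, +0.0005698 N).
Azimuth = atan2(E, N) = atan2(+0.0008449, +0.0005698) = 56.0° ≈ 056°.

056°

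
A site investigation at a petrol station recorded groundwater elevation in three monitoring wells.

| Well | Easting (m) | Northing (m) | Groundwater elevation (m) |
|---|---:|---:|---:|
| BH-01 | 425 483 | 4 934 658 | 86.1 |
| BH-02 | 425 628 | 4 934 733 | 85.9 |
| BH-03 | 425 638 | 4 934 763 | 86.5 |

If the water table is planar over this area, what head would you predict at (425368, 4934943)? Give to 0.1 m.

94.8 m

With h = a·x + b·y + c and BH-01 as origin, the differences give:
  145·a + 75·b = -0.2
  155·a + 105·b = +0.4
Eliminate b (×105 and ×75, subtract): 3600·a = -51.00 → a = ∂h/∂x = -0.01417
Back-substitute: b = ∂h/∂y = +0.02472.
h(425368, 4934943) = 86.1 + (-0.01417)·(-115) + (+0.02472)·(285) = 86.1 +1.629 +7.046 = 94.775 m.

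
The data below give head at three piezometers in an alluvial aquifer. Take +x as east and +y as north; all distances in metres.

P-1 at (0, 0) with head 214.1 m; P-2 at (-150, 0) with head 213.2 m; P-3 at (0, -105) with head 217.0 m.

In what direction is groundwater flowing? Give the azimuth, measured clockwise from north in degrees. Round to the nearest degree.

348°

∂h/∂x = (213.2 − 214.1) / (-150 − 0) = +0.006000
∂h/∂y = (217.0 − 214.1) / (-105 − 0) = -0.02762
Flow direction (−∇h) has components (-0.006000 E, +0.02762 N).
Azimuth = atan2(E, N) = atan2(-0.006000, +0.02762) = 347.7° ≈ 348°.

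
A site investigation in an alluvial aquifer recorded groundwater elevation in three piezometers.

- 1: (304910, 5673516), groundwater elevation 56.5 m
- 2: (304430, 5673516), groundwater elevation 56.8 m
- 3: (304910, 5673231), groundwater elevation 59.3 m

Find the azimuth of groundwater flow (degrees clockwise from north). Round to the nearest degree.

004°

∂h/∂x = (56.8 − 56.5) / (304430 − 304910) = -0.0006250
∂h/∂y = (59.3 − 56.5) / (5673231 − 5673516) = -0.009825
Flow direction (−∇h) has components (+0.0006250 E, +0.009825 N).
Azimuth = atan2(E, N) = atan2(+0.0006250, +0.009825) = 3.6° ≈ 004°.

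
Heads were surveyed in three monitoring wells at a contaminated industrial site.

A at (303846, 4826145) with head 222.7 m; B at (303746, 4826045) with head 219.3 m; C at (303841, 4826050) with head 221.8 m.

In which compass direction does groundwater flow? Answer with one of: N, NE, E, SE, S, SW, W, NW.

Differences from A: to B (Δx, Δy, Δh) = (-100, -100, -3.4); to C = (-5, -95, -0.9).
Solve a·Δx + b·Δy = Δh: det = (-100)·(-95) − (-5)·(-100) = 9000.
∂h/∂x = [(-3.4)·(-95) − (-0.9)·(-100)] / 9000 = +0.02589
∂h/∂y = [(-100)·(-0.9) − (-5)·(-3.4)] / 9000 = +0.008111
Flow = −∇h = (-0.02589 east, -0.008111 north), which points west.

W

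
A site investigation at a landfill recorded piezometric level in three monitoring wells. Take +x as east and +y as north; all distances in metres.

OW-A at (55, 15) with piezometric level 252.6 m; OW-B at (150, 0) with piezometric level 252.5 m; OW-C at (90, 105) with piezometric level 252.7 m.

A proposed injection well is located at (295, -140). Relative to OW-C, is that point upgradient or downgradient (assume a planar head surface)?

downgradient

Three-point gradient (reference OW-A): Δ to OW-B = (95, -15, -0.1), Δ to OW-C = (35, 90, +0.1).
∂h/∂x = -0.0008264, ∂h/∂y = +0.001433 (det = 9075).
Head at (295, -140) = 252.6 + (-0.0008264)·(240) + (+0.001433)·(-155) = 252.18 m.
That is lower than the 252.7 m at OW-C, so the point is downgradient.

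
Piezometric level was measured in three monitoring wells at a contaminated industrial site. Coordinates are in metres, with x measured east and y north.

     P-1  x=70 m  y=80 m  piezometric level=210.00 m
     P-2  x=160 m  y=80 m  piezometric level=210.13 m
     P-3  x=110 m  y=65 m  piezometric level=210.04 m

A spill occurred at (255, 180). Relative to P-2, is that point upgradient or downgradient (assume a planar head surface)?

upgradient

Taking P-1 as reference: P-2−P-1 = (90, 0, +0.13); P-3−P-1 = (40, -15, +0.04).
Solve a·Δx + b·Δy = Δh: det = 90·(-15) − 40·0 = -1350.
∂h/∂x = [(+0.13)·(-15) − (+0.04)·0] / -1350 = +0.001444
∂h/∂y = [90·(+0.04) − 40·(+0.13)] / -1350 = +0.001185
Head at (255, 180) = 210.00 + (+0.001444)·(185) + (+0.001185)·(100) = 210.39 m.
That is higher than the 210.13 m at P-2, so the point is upgradient.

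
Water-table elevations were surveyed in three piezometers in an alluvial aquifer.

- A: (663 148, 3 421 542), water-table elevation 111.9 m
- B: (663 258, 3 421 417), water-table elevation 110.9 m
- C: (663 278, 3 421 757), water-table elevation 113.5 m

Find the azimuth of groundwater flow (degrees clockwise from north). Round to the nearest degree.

Three-point gradient (reference A): Δ to B = (110, -125, -1.0), Δ to C = (130, 215, +1.6).
∂h/∂x = -0.0003759, ∂h/∂y = +0.007669 (det = 39900).
Flow direction (−∇h) has components (+0.0003759 E, -0.007669 N).
Azimuth = atan2(E, N) = atan2(+0.0003759, -0.007669) = 177.2° ≈ 177°.

177°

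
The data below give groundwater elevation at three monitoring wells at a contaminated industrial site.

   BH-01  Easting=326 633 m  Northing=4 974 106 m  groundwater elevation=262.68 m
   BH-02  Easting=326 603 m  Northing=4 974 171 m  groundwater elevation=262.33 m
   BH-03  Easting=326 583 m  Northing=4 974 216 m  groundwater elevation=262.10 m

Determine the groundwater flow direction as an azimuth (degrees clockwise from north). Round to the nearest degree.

263°

With h = a·x + b·y + c and BH-01 as origin, the differences give:
  (-30)·a + 65·b = -0.35
  (-50)·a + 110·b = -0.58
Eliminate b (×110 and ×65, subtract): -50·a = -0.800 → a = ∂h/∂x = +0.01600
Back-substitute: b = ∂h/∂y = +0.002000.
Flow direction (−∇h) has components (-0.01600 E, -0.002000 N).
Azimuth = atan2(E, N) = atan2(-0.01600, -0.002000) = 262.9° ≈ 263°.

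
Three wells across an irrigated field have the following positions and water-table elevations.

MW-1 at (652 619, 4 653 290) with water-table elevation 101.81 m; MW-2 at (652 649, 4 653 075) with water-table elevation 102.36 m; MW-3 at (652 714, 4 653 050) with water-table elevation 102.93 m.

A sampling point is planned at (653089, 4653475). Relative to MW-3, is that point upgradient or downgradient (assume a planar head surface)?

Taking MW-1 as reference: MW-2−MW-1 = (30, -215, +0.55); MW-3−MW-1 = (95, -240, +1.12).
Solve a·Δx + b·Δy = Δh: det = 30·(-240) − 95·(-215) = 13225.
∂h/∂x = [(+0.55)·(-240) − (+1.12)·(-215)] / 13225 = +0.008227
∂h/∂y = [30·(+1.12) − 95·(+0.55)] / 13225 = -0.001410
Head at (653089, 4653475) = 101.81 + (+0.008227)·(470) + (-0.001410)·(185) = 105.42 m.
That is higher than the 102.93 m at MW-3, so the point is upgradient.

upgradient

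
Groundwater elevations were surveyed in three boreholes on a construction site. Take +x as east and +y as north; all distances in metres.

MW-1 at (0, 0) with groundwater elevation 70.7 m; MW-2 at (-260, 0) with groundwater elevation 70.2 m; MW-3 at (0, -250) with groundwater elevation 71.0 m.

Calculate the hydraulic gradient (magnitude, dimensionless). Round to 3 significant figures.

0.00227

∂h/∂x = (70.2 − 70.7) / (-260 − 0) = +0.001923
∂h/∂y = (71.0 − 70.7) / (-250 − 0) = -0.001200
|∇h| = √(0.001923² + -0.001200²) = 0.002267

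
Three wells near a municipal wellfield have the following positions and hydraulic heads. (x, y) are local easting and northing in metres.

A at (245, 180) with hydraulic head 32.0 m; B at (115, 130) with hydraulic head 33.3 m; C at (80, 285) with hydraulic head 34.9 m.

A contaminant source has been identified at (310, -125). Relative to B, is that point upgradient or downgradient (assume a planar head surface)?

With h = a·x + b·y + c and A as origin, the differences give:
  (-130)·a + (-50)·b = +1.3
  (-165)·a + 105·b = +2.9
Eliminate b (×105 and ×(-50), subtract): -21900·a = 281.50 → a = ∂h/∂x = -0.01285
Back-substitute: b = ∂h/∂y = +0.007420.
Head at (310, -125) = 32.0 + (-0.01285)·(65) + (+0.007420)·(-305) = 28.90 m.
That is lower than the 33.3 m at B, so the point is downgradient.

downgradient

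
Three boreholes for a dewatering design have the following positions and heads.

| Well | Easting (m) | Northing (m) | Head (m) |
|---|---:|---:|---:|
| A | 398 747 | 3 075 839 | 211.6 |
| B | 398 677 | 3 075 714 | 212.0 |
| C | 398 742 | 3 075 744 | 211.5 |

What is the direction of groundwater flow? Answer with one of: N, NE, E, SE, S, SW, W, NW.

With h = a·x + b·y + c and A as origin, the differences give:
  (-70)·a + (-125)·b = +0.4
  (-5)·a + (-95)·b = -0.1
Eliminate b (×(-95) and ×(-125), subtract): 6025·a = -50.50 → a = ∂h/∂x = -0.008382
Back-substitute: b = ∂h/∂y = +0.001494.
Flow = −∇h = (+0.008382 east, -0.001494 north), which points east.

E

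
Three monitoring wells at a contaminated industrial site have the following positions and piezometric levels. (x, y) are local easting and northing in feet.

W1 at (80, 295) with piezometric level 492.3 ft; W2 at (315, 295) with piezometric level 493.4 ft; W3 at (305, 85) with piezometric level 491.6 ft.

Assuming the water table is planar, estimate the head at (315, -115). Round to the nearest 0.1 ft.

With h = a·x + b·y + c and W1 as origin, the differences give:
  235·a + 0·b = +1.1
  225·a + (-210)·b = -0.7
Eliminate b (×(-210) and ×0, subtract): -49350·a = -231.00 → a = ∂h/∂x = +0.004681
Back-substitute: b = ∂h/∂y = +0.008349.
h(315, -115) = 492.3 + (+0.004681)·(235) + (+0.008349)·(-410) = 492.3 +1.100 -3.423 = 489.977 ft.

490.0 ft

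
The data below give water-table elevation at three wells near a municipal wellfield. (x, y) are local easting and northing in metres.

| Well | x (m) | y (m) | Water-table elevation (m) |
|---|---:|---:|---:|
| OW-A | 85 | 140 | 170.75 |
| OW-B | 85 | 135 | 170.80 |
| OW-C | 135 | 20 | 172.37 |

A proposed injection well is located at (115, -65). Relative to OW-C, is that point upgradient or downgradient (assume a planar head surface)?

upgradient

Differences from OW-A: to OW-B (Δx, Δy, Δh) = (0, -5, +0.05); to OW-C = (50, -120, +1.62).
Determinant of the coordinate differences = 0·(-120) − 50·(-5) = 250.
∂h/∂x = [(+0.05)·(-120) − (+1.62)·(-5)] / 250 = +0.008400
∂h/∂y = [0·(+1.62) − 50·(+0.05)] / 250 = -0.01000
Head at (115, -65) = 170.75 + (+0.008400)·(30) + (-0.01000)·(-205) = 173.05 m.
That is higher than the 172.37 m at OW-C, so the point is upgradient.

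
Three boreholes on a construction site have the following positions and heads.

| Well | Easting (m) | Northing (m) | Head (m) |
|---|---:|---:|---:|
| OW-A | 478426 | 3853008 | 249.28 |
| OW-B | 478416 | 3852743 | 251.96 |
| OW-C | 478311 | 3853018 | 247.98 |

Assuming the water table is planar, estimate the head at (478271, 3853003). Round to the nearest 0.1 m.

247.7 m

Three-point gradient (reference OW-A): Δ to OW-B = (-10, -265, +2.68), Δ to OW-C = (-115, 10, -1.30).
∂h/∂x = +0.01039, ∂h/∂y = -0.01051 (det = -30575).
h(478271, 3853003) = 249.28 + (+0.01039)·(-155) + (-0.01051)·(-5) = 249.28 -1.611 +0.053 = 247.722 m.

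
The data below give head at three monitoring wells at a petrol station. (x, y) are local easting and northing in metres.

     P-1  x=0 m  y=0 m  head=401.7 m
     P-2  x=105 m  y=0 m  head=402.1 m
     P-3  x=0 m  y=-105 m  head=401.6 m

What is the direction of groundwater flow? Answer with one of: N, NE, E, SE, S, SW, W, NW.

∂h/∂x = (402.1 − 401.7) / (105 − 0) = +0.003810
∂h/∂y = (401.6 − 401.7) / (-105 − 0) = +0.0009524
Flow = −∇h = (-0.003810 east, -0.0009524 north), which points west.

W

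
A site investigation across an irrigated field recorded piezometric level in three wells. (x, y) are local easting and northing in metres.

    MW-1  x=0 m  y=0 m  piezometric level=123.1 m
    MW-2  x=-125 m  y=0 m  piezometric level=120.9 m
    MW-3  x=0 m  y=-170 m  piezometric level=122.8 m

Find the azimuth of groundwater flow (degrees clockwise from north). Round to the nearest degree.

∂h/∂x = (120.9 − 123.1) / (-125 − 0) = +0.01760
∂h/∂y = (122.8 − 123.1) / (-170 − 0) = +0.001765
Flow direction (−∇h) has components (-0.01760 E, -0.001765 N).
Azimuth = atan2(E, N) = atan2(-0.01760, -0.001765) = 264.3° ≈ 264°.

264°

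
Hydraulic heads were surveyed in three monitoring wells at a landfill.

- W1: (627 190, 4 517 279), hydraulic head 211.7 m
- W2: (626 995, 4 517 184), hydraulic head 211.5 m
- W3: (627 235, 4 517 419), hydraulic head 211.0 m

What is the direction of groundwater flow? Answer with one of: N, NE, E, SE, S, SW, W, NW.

With h = a·x + b·y + c and W1 as origin, the differences give:
  (-195)·a + (-95)·b = -0.2
  45·a + 140·b = -0.7
Eliminate b (×140 and ×(-95), subtract): -23025·a = -94.50 → a = ∂h/∂x = +0.004104
Back-substitute: b = ∂h/∂y = -0.006319.
Flow = −∇h = (-0.004104 east, +0.006319 north), which points northwest.

NW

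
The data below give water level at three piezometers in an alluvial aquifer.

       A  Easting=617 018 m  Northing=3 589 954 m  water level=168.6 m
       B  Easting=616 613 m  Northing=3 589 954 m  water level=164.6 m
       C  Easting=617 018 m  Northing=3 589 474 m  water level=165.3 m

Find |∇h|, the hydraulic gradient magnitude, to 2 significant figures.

∂h/∂x = (164.6 − 168.6) / (616613 − 617018) = +0.009877
∂h/∂y = (165.3 − 168.6) / (3589474 − 3589954) = +0.006875
|∇h| = √(0.009877² + 0.006875²) = 0.01203

0.012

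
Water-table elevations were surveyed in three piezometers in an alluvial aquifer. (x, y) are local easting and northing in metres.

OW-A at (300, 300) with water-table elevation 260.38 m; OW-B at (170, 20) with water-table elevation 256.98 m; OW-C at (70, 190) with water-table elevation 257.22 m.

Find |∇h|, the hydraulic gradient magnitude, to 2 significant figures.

With h = a·x + b·y + c and OW-A as origin, the differences give:
  (-130)·a + (-280)·b = -3.40
  (-230)·a + (-110)·b = -3.16
Eliminate b (×(-110) and ×(-280), subtract): -50100·a = -510.800 → a = ∂h/∂x = +0.01020
Back-substitute: b = ∂h/∂y = +0.007409.
|∇h| = √(0.01020² + 0.007409²) = 0.01261

0.013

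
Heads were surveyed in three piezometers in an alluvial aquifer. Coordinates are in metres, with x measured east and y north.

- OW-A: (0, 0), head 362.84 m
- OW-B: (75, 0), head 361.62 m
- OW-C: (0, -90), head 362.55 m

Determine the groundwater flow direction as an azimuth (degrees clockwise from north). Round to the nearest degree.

101°

∂h/∂x = (361.62 − 362.84) / (75 − 0) = -0.01627
∂h/∂y = (362.55 − 362.84) / (-90 − 0) = +0.003222
Flow direction (−∇h) has components (+0.01627 E, -0.003222 N).
Azimuth = atan2(E, N) = atan2(+0.01627, -0.003222) = 101.2° ≈ 101°.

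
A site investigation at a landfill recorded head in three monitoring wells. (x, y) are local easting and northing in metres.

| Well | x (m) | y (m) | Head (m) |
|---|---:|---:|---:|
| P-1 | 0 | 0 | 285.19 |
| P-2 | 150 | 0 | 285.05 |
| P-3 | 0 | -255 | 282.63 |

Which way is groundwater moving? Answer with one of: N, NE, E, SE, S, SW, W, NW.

∂h/∂x = (285.05 − 285.19) / (150 − 0) = -0.0009333
∂h/∂y = (282.63 − 285.19) / (-255 − 0) = +0.01004
Flow = −∇h = (+0.0009333 east, -0.01004 north), which points south.

S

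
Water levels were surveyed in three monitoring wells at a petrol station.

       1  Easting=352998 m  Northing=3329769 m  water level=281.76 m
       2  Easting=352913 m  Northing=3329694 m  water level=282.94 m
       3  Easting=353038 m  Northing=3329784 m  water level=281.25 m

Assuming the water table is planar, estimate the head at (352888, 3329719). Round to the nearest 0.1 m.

283.2 m

With h = a·x + b·y + c and 1 as origin, the differences give:
  (-85)·a + (-75)·b = +1.18
  40·a + 15·b = -0.51
Eliminate b (×15 and ×(-75), subtract): 1725·a = -20.550 → a = ∂h/∂x = -0.01191
Back-substitute: b = ∂h/∂y = -0.002232.
h(352888, 3329719) = 281.76 + (-0.01191)·(-110) + (-0.002232)·(-50) = 281.76 +1.310 +0.112 = 283.182 m.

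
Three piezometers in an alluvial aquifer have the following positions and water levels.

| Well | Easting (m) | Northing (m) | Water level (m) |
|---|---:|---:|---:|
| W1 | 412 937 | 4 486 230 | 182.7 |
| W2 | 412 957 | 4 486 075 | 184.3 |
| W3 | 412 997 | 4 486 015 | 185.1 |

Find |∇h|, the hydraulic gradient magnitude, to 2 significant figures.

With h = a·x + b·y + c and W1 as origin, the differences give:
  20·a + (-155)·b = +1.6
  60·a + (-215)·b = +2.4
Eliminate b (×(-215) and ×(-155), subtract): 5000·a = 28.00 → a = ∂h/∂x = +0.005600
Back-substitute: b = ∂h/∂y = -0.009600.
|∇h| = √(0.005600² + -0.009600²) = 0.01111

0.011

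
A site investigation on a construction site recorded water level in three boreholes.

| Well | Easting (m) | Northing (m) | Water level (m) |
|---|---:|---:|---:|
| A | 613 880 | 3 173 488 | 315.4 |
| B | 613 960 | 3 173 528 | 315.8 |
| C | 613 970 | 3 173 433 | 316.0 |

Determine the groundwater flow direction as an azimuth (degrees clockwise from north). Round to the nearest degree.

285°

Differences from A: to B (Δx, Δy, Δh) = (80, 40, +0.4); to C = (90, -55, +0.6).
Determinant of the coordinate differences = 80·(-55) − 90·40 = -8000.
∂h/∂x = [(+0.4)·(-55) − (+0.6)·40] / -8000 = +0.005750
∂h/∂y = [80·(+0.6) − 90·(+0.4)] / -8000 = -0.001500
Flow direction (−∇h) has components (-0.005750 E, +0.001500 N).
Azimuth = atan2(E, N) = atan2(-0.005750, +0.001500) = 284.6° ≈ 285°.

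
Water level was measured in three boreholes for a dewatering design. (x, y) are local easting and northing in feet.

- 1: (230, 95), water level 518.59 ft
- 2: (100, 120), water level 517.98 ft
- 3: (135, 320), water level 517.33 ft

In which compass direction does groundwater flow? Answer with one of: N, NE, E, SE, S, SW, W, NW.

NW

With h = a·x + b·y + c and 1 as origin, the differences give:
  (-130)·a + 25·b = -0.61
  (-95)·a + 225·b = -1.26
Eliminate b (×225 and ×25, subtract): -26875·a = -105.750 → a = ∂h/∂x = +0.003935
Back-substitute: b = ∂h/∂y = -0.003939.
Flow = −∇h = (-0.003935 east, +0.003939 north), which points northwest.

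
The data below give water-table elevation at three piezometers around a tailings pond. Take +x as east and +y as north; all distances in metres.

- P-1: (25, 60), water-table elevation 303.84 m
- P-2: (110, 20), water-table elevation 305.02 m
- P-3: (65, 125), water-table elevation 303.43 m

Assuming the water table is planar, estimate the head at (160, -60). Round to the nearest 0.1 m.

Differences from P-1: to P-2 (Δx, Δy, Δh) = (85, -40, +1.18); to P-3 = (40, 65, -0.41).
Solve a·Δx + b·Δy = Δh: det = 85·65 − 40·(-40) = 7125.
∂h/∂x = [(+1.18)·65 − (-0.41)·(-40)] / 7125 = +0.008463
∂h/∂y = [85·(-0.41) − 40·(+1.18)] / 7125 = -0.01152
h(160, -60) = 303.84 + (+0.008463)·(135) + (-0.01152)·(-120) = 303.84 +1.143 +1.382 = 306.364 m.

306.4 m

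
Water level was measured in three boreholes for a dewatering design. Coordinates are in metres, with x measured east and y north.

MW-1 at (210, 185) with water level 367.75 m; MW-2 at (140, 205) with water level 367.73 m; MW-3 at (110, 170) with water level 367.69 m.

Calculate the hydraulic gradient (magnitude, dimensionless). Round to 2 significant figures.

Three-point gradient (reference MW-1): Δ to MW-2 = (-70, 20, -0.02), Δ to MW-3 = (-100, -15, -0.06).
∂h/∂x = +0.0004918, ∂h/∂y = +0.0007213 (det = 3050).
|∇h| = √(0.0004918² + 0.0007213²) = 0.000873

0.00087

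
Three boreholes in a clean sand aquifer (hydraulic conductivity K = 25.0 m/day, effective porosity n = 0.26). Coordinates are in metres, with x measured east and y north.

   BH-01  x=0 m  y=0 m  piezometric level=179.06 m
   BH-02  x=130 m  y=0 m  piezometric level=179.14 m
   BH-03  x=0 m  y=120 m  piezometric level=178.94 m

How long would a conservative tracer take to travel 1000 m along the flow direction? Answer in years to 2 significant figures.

24 years

∂h/∂x = (179.14 − 179.06) / (130 − 0) = +0.0006154
∂h/∂y = (178.94 − 179.06) / (120 − 0) = -0.001000
|∇h| = √(0.0006154² + -0.001000²) = 0.001174
Seepage velocity v = K·i/n = 25.0 × 0.001174 / 0.26 = 0.1129 m/day.
t = 1000 / 0.1129 = 8857 days = 24.2 years.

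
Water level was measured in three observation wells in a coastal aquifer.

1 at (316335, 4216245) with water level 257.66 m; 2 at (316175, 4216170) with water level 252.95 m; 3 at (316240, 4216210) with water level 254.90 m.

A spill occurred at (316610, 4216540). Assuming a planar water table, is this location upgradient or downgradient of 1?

Taking 1 as reference: 2−1 = (-160, -75, -4.71); 3−1 = (-95, -35, -2.76).
Solve a·Δx + b·Δy = Δh: det = (-160)·(-35) − (-95)·(-75) = -1525.
∂h/∂x = [(-4.71)·(-35) − (-2.76)·(-75)] / -1525 = +0.02764
∂h/∂y = [(-160)·(-2.76) − (-95)·(-4.71)] / -1525 = +0.003836
Head at (316610, 4216540) = 257.66 + (+0.02764)·(275) + (+0.003836)·(295) = 266.39 m.
That is higher than the 257.66 m at 1, so the point is upgradient.

upgradient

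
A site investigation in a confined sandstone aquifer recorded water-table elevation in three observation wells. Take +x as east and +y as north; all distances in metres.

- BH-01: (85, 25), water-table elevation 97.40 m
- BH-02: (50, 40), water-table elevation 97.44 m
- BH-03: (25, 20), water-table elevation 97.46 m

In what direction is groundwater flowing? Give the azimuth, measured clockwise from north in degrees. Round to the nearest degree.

Taking BH-01 as reference: BH-02−BH-01 = (-35, 15, +0.04); BH-03−BH-01 = (-60, -5, +0.06).
Solve a·Δx + b·Δy = Δh: det = (-35)·(-5) − (-60)·15 = 1075.
∂h/∂x = [(+0.04)·(-5) − (+0.06)·15] / 1075 = -0.001023
∂h/∂y = [(-35)·(+0.06) − (-60)·(+0.04)] / 1075 = +0.0002791
Flow direction (−∇h) has components (+0.001023 E, -0.0002791 N).
Azimuth = atan2(E, N) = atan2(+0.001023, -0.0002791) = 105.3° ≈ 105°.

105°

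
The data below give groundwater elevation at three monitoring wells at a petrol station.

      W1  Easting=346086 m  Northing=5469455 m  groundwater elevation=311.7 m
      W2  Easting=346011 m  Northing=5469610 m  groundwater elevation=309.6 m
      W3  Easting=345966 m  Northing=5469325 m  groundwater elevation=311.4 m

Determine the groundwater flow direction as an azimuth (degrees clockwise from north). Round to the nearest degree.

Differences from W1: to W2 (Δx, Δy, Δh) = (-75, 155, -2.1); to W3 = (-120, -130, -0.3).
Determinant of the coordinate differences = (-75)·(-130) − (-120)·155 = 28350.
∂h/∂x = [(-2.1)·(-130) − (-0.3)·155] / 28350 = +0.01127
∂h/∂y = [(-75)·(-0.3) − (-120)·(-2.1)] / 28350 = -0.008095
Flow direction (−∇h) has components (-0.01127 E, +0.008095 N).
Azimuth = atan2(E, N) = atan2(-0.01127, +0.008095) = 305.7° ≈ 306°.

306°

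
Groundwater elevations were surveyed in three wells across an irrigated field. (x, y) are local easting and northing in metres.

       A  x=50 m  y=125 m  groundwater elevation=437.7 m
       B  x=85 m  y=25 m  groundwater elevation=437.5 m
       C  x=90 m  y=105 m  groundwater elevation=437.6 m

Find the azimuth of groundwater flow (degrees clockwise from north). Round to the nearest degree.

127°

Differences from A: to B (Δx, Δy, Δh) = (35, -100, -0.2); to C = (40, -20, -0.1).
Solve a·Δx + b·Δy = Δh: det = 35·(-20) − 40·(-100) = 3300.
∂h/∂x = [(-0.2)·(-20) − (-0.1)·(-100)] / 3300 = -0.001818
∂h/∂y = [35·(-0.1) − 40·(-0.2)] / 3300 = +0.001364
Flow direction (−∇h) has components (+0.001818 E, -0.001364 N).
Azimuth = atan2(E, N) = atan2(+0.001818, -0.001364) = 126.9° ≈ 127°.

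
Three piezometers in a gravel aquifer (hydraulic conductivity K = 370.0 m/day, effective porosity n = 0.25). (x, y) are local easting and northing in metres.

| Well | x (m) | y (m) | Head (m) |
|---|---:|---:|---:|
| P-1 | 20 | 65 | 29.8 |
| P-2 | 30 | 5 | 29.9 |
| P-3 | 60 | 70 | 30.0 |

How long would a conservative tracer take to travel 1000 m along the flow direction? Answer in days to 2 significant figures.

130 days

Three-point gradient (reference P-1): Δ to P-2 = (10, -60, +0.1), Δ to P-3 = (40, 5, +0.2).
∂h/∂x = +0.005102, ∂h/∂y = -0.0008163 (det = 2450).
|∇h| = √(0.005102² + -0.0008163²) = 0.005167
Seepage velocity v = K·i/n = 370.0 × 0.005167 / 0.25 = 7.647 m/day.
t = 1000 / 7.647 = 130.8 days.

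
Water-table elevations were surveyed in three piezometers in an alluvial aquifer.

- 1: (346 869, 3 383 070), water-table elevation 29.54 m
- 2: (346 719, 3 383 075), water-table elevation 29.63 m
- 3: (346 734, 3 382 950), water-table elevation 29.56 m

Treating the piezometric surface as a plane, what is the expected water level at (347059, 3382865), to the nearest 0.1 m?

With h = a·x + b·y + c and 1 as origin, the differences give:
  (-150)·a + 5·b = +0.09
  (-135)·a + (-120)·b = +0.02
Eliminate b (×(-120) and ×5, subtract): 18675·a = -10.900 → a = ∂h/∂x = -0.0005837
Back-substitute: b = ∂h/∂y = +0.0004900.
h(347059, 3382865) = 29.54 + (-0.0005837)·(190) + (+0.0004900)·(-205) = 29.54 -0.111 -0.100 = 29.329 m.

29.3 m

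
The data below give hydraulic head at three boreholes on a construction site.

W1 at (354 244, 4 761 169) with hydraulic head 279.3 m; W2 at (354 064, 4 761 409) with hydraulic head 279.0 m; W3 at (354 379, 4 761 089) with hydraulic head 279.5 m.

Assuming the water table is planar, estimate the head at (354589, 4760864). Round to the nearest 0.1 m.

279.8 m

Taking W1 as reference: W2−W1 = (-180, 240, -0.3); W3−W1 = (135, -80, +0.2).
Determinant of the coordinate differences = (-180)·(-80) − 135·240 = -18000.
∂h/∂x = [(-0.3)·(-80) − (+0.2)·240] / -18000 = +0.001333
∂h/∂y = [(-180)·(+0.2) − 135·(-0.3)] / -18000 = -0.0002500
h(354589, 4760864) = 279.3 + (+0.001333)·(345) + (-0.0002500)·(-305) = 279.3 +0.460 +0.076 = 279.836 m.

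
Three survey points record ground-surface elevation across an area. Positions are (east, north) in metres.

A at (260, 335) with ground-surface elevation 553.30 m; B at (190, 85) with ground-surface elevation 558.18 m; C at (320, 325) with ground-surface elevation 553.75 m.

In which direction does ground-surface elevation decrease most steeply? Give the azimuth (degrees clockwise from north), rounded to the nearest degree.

349°

Differences from A: to B (Δx, Δy, Δh) = (-70, -250, +4.88); to C = (60, -10, +0.45).
Solve a·Δx + b·Δy = Δz: det = (-70)·(-10) − 60·(-250) = 15700.
∂z/∂x = [(+4.88)·(-10) − (+0.45)·(-250)] / 15700 = +0.004057
∂z/∂y = [(-70)·(+0.45) − 60·(+4.88)] / 15700 = -0.02066
Steepest decrease is along −∇f: components (-0.004057 E, +0.02066 N).
Azimuth = atan2(-0.004057, +0.02066) = 348.9° ≈ 349°.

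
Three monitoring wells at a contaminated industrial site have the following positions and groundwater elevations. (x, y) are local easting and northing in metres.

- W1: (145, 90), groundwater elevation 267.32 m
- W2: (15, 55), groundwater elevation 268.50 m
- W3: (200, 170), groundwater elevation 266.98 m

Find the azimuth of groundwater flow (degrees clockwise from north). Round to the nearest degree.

Three-point gradient (reference W1): Δ to W2 = (-130, -35, +1.18), Δ to W3 = (55, 80, -0.34).
∂h/∂x = -0.009735, ∂h/∂y = +0.002442 (det = -8475).
Flow direction (−∇h) has components (+0.009735 E, -0.002442 N).
Azimuth = atan2(E, N) = atan2(+0.009735, -0.002442) = 104.1° ≈ 104°.

104°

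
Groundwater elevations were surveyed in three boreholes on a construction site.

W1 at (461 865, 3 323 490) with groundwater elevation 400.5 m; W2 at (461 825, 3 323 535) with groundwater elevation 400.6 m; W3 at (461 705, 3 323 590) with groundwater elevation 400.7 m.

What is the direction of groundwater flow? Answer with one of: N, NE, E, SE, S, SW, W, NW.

S

With h = a·x + b·y + c and W1 as origin, the differences give:
  (-40)·a + 45·b = +0.1
  (-160)·a + 100·b = +0.2
Eliminate b (×100 and ×45, subtract): 3200·a = 1.00 → a = ∂h/∂x = +0.0003125
Back-substitute: b = ∂h/∂y = +0.002500.
Flow = −∇h = (-0.0003125 east, -0.002500 north), which points south.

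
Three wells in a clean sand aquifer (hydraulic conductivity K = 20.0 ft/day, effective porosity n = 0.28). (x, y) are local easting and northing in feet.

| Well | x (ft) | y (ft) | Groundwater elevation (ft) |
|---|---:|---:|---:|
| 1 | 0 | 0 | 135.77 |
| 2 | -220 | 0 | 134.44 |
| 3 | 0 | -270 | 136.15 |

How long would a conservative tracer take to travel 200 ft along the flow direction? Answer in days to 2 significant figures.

∂h/∂x = (134.44 − 135.77) / (-220 − 0) = +0.006045
∂h/∂y = (136.15 − 135.77) / (-270 − 0) = -0.001407
|∇h| = √(0.006045² + -0.001407²) = 0.006207
Seepage velocity v = K·i/n = 20.0 × 0.006207 / 0.28 = 0.4434 ft/day.
t = 200 / 0.4434 = 451.1 days.

450 days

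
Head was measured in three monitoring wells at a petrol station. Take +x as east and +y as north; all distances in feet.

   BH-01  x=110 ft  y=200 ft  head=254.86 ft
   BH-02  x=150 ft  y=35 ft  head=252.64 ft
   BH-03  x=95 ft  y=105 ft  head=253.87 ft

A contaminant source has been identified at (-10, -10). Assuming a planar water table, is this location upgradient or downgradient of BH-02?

Three-point gradient (reference BH-01): Δ to BH-02 = (40, -165, -2.22), Δ to BH-03 = (-15, -95, -0.99).
∂h/∂x = -0.007578, ∂h/∂y = +0.01162 (det = -6275).
Head at (-10, -10) = 254.86 + (-0.007578)·(-120) + (+0.01162)·(-210) = 253.33 ft.
That is higher than the 252.64 ft at BH-02, so the point is upgradient.

upgradient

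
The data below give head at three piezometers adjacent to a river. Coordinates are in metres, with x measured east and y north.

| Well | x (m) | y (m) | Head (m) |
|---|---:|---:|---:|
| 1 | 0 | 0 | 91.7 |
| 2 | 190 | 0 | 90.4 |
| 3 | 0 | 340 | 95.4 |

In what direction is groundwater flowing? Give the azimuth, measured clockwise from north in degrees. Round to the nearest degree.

∂h/∂x = (90.4 − 91.7) / (190 − 0) = -0.006842
∂h/∂y = (95.4 − 91.7) / (340 − 0) = +0.01088
Flow direction (−∇h) has components (+0.006842 E, -0.01088 N).
Azimuth = atan2(E, N) = atan2(+0.006842, -0.01088) = 147.8° ≈ 148°.

148°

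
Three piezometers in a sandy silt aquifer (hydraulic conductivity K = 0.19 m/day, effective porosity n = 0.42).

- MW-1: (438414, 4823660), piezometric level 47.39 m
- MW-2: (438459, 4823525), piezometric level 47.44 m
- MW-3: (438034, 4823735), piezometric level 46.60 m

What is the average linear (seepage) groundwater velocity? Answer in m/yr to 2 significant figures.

Taking MW-1 as reference: MW-2−MW-1 = (45, -135, +0.05); MW-3−MW-1 = (-380, 75, -0.79).
Solve a·Δx + b·Δy = Δh: det = 45·75 − (-380)·(-135) = -47925.
∂h/∂x = [(+0.05)·75 − (-0.79)·(-135)] / -47925 = +0.002147
∂h/∂y = [45·(-0.79) − (-380)·(+0.05)] / -47925 = +0.0003453
|∇h| = √(0.002147² + 0.0003453²) = 0.002175
Seepage velocity v = K·i/n = 0.19 × 0.002175 / 0.42 = 0.0009839 m/day = 0.3594 m/yr.

0.36 m/yr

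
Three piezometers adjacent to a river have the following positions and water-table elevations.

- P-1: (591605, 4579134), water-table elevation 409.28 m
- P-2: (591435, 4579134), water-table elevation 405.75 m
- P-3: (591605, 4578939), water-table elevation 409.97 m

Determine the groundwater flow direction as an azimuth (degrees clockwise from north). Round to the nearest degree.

∂h/∂x = (405.75 − 409.28) / (591435 − 591605) = +0.02076
∂h/∂y = (409.97 − 409.28) / (4578939 − 4579134) = -0.003538
Flow direction (−∇h) has components (-0.02076 E, +0.003538 N).
Azimuth = atan2(E, N) = atan2(-0.02076, +0.003538) = 279.7° ≈ 280°.

280°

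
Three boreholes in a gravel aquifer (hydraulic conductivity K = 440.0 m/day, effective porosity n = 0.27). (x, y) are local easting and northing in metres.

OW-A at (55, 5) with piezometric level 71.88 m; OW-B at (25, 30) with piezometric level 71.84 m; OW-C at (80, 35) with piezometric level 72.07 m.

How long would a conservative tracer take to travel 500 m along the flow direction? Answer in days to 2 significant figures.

Taking OW-A as reference: OW-B−OW-A = (-30, 25, -0.04); OW-C−OW-A = (25, 30, +0.19).
Determinant of the coordinate differences = (-30)·30 − 25·25 = -1525.
∂h/∂x = [(-0.04)·30 − (+0.19)·25] / -1525 = +0.003902
∂h/∂y = [(-30)·(+0.19) − 25·(-0.04)] / -1525 = +0.003082
|∇h| = √(0.003902² + 0.003082²) = 0.004972
Seepage velocity v = K·i/n = 440.0 × 0.004972 / 0.27 = 8.103 m/day.
t = 500 / 8.103 = 61.71 days.

62 days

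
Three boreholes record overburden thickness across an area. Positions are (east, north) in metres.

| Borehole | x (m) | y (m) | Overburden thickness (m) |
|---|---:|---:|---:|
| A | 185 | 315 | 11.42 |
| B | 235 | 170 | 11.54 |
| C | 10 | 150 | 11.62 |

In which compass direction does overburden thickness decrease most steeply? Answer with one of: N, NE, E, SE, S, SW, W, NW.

Taking A as reference: B−A = (50, -145, +0.12); C−A = (-175, -165, +0.20).
Solve a·Δx + b·Δy = Δd: det = 50·(-165) − (-175)·(-145) = -33625.
∂d/∂x = [(+0.12)·(-165) − (+0.20)·(-145)] / -33625 = -0.0002736
∂d/∂y = [50·(+0.20) − (-175)·(+0.12)] / -33625 = -0.0009219
Steepest decrease is along −∇f = (+0.0002736 E, +0.0009219 N) → north.

N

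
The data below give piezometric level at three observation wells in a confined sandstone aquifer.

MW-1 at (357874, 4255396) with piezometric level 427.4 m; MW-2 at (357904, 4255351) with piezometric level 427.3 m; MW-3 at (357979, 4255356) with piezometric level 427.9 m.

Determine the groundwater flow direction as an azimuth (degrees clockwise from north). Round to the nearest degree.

Three-point gradient (reference MW-1): Δ to MW-2 = (30, -45, -0.1), Δ to MW-3 = (105, -40, +0.5).
∂h/∂x = +0.007518, ∂h/∂y = +0.007234 (det = 3525).
Flow direction (−∇h) has components (-0.007518 E, -0.007234 N).
Azimuth = atan2(E, N) = atan2(-0.007518, -0.007234) = 226.1° ≈ 226°.

226°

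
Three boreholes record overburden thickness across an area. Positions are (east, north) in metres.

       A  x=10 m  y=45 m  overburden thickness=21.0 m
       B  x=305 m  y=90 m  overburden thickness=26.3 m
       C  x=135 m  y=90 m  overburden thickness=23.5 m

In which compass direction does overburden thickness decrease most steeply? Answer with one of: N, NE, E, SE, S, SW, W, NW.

SW

Taking A as reference: B−A = (295, 45, +5.3); C−A = (125, 45, +2.5).
Determinant of the coordinate differences = 295·45 − 125·45 = 7650.
∂d/∂x = [(+5.3)·45 − (+2.5)·45] / 7650 = +0.01647
∂d/∂y = [295·(+2.5) − 125·(+5.3)] / 7650 = +0.009804
Steepest decrease is along −∇f = (-0.01647 E, -0.009804 N) → southwest.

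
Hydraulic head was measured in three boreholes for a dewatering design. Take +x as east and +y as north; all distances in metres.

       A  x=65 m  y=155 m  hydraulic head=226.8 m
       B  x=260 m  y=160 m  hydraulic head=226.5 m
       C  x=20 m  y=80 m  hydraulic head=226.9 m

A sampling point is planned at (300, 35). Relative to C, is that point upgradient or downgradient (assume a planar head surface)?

downgradient

Differences from A: to B (Δx, Δy, Δh) = (195, 5, -0.3); to C = (-45, -75, +0.1).
Solve a·Δx + b·Δy = Δh: det = 195·(-75) − (-45)·5 = -14400.
∂h/∂x = [(-0.3)·(-75) − (+0.1)·5] / -14400 = -0.001528
∂h/∂y = [195·(+0.1) − (-45)·(-0.3)] / -14400 = -0.0004167
Head at (300, 35) = 226.8 + (-0.001528)·(235) + (-0.0004167)·(-120) = 226.49 m.
That is lower than the 226.9 m at C, so the point is downgradient.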